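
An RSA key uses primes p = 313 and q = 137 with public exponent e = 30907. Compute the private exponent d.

φ(n) = (p−1)(q−1) = 312·136 = 42432.
Need d with 30907·d ≡ 1 (mod 42432). Apply the extended Euclidean algorithm:
42432 = 1*30907 + 11525
30907 = 2*11525 + 7857
11525 = 1*7857 + 3668
7857 = 2*3668 + 521
3668 = 7*521 + 21
521 = 24*21 + 17
21 = 1*17 + 4
17 = 4*4 + 1
4 = 4*1 + 0
Back-substitute:
1 = 17 − 4·4
1 = −4·21 + 5·17
1 = 5·521 − 124·21
1 = −124·3668 + 873·521
1 = 873·7857 − 1870·3668
1 = −1870·11525 + 2743·7857
1 = 2743·30907 − 7356·11525
1 = −7356·42432 + 10099·30907
So 30907·10099 ≡ 1 (mod 42432), hence d = 10099.

10099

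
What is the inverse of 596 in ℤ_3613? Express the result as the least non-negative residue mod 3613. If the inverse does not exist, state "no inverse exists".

2734

Apply the Euclidean algorithm to 3613 and 596:
3613 = 6×596 + 37
596 = 16×37 + 4
37 = 9×4 + 1
4 = 4×1 + 0
The gcd is 1. Working backward:
1 = 37 − 9·4
1 = −9·596 + 145·37
1 = 145·3613 − 879·596
Hence 596⁻¹ ≡ -879 ≡ 2734 (mod 3613).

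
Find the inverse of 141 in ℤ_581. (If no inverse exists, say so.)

Apply the Euclidean algorithm to 581 and 141:
581 = 4*141 + 17
141 = 8*17 + 5
17 = 3*5 + 2
5 = 2*2 + 1
2 = 2*1 + 0
Since gcd(141, 581) = 1, back-substitute to write 1 as a combination:
1 = 5 − 2·2
1 = −2·17 + 7·5
1 = 7·141 − 58·17
1 = −58·581 + 239·141
So 141·239 ≡ 1 (mod 581).

239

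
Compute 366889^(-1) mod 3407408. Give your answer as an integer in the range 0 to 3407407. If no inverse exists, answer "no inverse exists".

2328521

Extended Euclidean algorithm:
3407408 = 9*366889 + 105407
366889 = 3*105407 + 50668
105407 = 2*50668 + 4071
50668 = 12*4071 + 1816
4071 = 2*1816 + 439
1816 = 4*439 + 60
439 = 7*60 + 19
60 = 3*19 + 3
19 = 6*3 + 1
3 = 3*1 + 0
The gcd is 1. Working backward:
1 = 19 − 6·3
1 = −6·60 + 19·19
1 = 19·439 − 139·60
1 = −139·1816 + 575·439
1 = 575·4071 − 1289·1816
1 = −1289·50668 + 16043·4071
1 = 16043·105407 − 33375·50668
1 = −33375·366889 + 116168·105407
1 = 116168·3407408 − 1078887·366889
So 366889·(-1078887) ≡ 1 (mod 3407408), and -1078887 ≡ 2328521 (mod 3407408).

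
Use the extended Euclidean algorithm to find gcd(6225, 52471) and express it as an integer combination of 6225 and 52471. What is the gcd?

Repeated division:
52471 = 8×6225 + 2671
6225 = 2×2671 + 883
2671 = 3×883 + 22
883 = 40×22 + 3
22 = 7×3 + 1
3 = 3×1 + 0
gcd(6225, 52471) = 1.
Back-substituting:
1 = 22 − 7·3
1 = −7·883 + 281·22
1 = 281·2671 − 850·883
1 = −850·6225 + 1981·2671
1 = 1981·52471 − 16698·6225
So 1 = (1981)·52471 + (-16698)·6225.

1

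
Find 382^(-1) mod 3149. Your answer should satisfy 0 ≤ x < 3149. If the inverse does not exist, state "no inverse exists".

948

Apply the Euclidean algorithm to 3149 and 382:
3149 = 8·382 + 93
382 = 4·93 + 10
93 = 9·10 + 3
10 = 3·3 + 1
3 = 3·1 + 0
The gcd is 1. Working backward:
1 = 10 − 3·3
1 = −3·93 + 28·10
1 = 28·382 − 115·93
1 = −115·3149 + 948·382
So 382·948 ≡ 1 (mod 3149).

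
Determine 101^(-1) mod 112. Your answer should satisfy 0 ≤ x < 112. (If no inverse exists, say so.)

Run Euclid on (112, 101):
112 = 1·101 + 11
101 = 9·11 + 2
11 = 5·2 + 1
2 = 2·1 + 0
The gcd is 1. Working backward:
1 = 11 − 5·2
1 = −5·101 + 46·11
1 = 46·112 − 51·101
Hence 101⁻¹ ≡ -51 ≡ 61 (mod 112).

61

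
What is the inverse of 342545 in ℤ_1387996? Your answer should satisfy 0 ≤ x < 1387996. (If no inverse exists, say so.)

444461

Run Euclid on (1387996, 342545):
1387996 = 4×342545 + 17816
342545 = 19×17816 + 4041
17816 = 4×4041 + 1652
4041 = 2×1652 + 737
1652 = 2×737 + 178
737 = 4×178 + 25
178 = 7×25 + 3
25 = 8×3 + 1
3 = 3×1 + 0
Since gcd(342545, 1387996) = 1, back-substitute to write 1 as a combination:
1 = 25 − 8·3
1 = −8·178 + 57·25
1 = 57·737 − 236·178
1 = −236·1652 + 529·737
1 = 529·4041 − 1294·1652
1 = −1294·17816 + 5705·4041
1 = 5705·342545 − 109689·17816
1 = −109689·1387996 + 444461·342545
So 342545·444461 ≡ 1 (mod 1387996).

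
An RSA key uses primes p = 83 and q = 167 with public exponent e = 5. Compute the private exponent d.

φ(n) = (p−1)(q−1) = 82·166 = 13612.
Need d with 5·d ≡ 1 (mod 13612). Apply the extended Euclidean algorithm:
13612 = 2722*5 + 2
5 = 2*2 + 1
2 = 2*1 + 0
Back-substitute:
1 = 5 − 2·2
1 = −2·13612 + 5445·5
So 5·5445 ≡ 1 (mod 13612), hence d = 5445.

5445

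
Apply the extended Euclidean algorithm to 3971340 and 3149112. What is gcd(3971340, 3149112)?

12

Repeated division:
3971340 = 1·3149112 + 822228
3149112 = 3·822228 + 682428
822228 = 1·682428 + 139800
682428 = 4·139800 + 123228
139800 = 1·123228 + 16572
123228 = 7·16572 + 7224
16572 = 2·7224 + 2124
7224 = 3·2124 + 852
2124 = 2·852 + 420
852 = 2·420 + 12
420 = 35·12 + 0
gcd(3971340, 3149112) = 12.
Back-substituting:
12 = 852 − 2·420
12 = −2·2124 + 5·852
12 = 5·7224 − 17·2124
12 = −17·16572 + 39·7224
12 = 39·123228 − 290·16572
12 = −290·139800 + 329·123228
12 = 329·682428 − 1606·139800
12 = −1606·822228 + 1935·682428
12 = 1935·3149112 − 7411·822228
12 = −7411·3971340 + 9346·3149112
So 12 = (-7411)·3971340 + (9346)·3149112.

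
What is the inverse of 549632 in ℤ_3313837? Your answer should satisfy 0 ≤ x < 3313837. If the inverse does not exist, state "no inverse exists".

Run Euclid on (3313837, 549632):
3313837 = 6*549632 + 16045
549632 = 34*16045 + 4102
16045 = 3*4102 + 3739
4102 = 1*3739 + 363
3739 = 10*363 + 109
363 = 3*109 + 36
109 = 3*36 + 1
36 = 36*1 + 0
Since gcd(549632, 3313837) = 1, back-substitute to write 1 as a combination:
1 = 109 − 3·36
1 = −3·363 + 10·109
1 = 10·3739 − 103·363
1 = −103·4102 + 113·3739
1 = 113·16045 − 442·4102
1 = −442·549632 + 15141·16045
1 = 15141·3313837 − 91288·549632
So 549632·(-91288) ≡ 1 (mod 3313837), and -91288 ≡ 3222549 (mod 3313837).

3222549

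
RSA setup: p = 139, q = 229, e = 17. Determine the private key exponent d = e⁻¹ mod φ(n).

φ(n) = (p−1)(q−1) = 138·228 = 31464.
Need d with 17·d ≡ 1 (mod 31464). Apply the extended Euclidean algorithm:
31464 = 1850·17 + 14
17 = 1·14 + 3
14 = 4·3 + 2
3 = 1·2 + 1
2 = 2·1 + 0
Back-substitute:
1 = 3 − 2
1 = −14 + 5·3
1 = 5·17 − 6·14
1 = −6·31464 + 11105·17
So 17·11105 ≡ 1 (mod 31464), hence d = 11105.

11105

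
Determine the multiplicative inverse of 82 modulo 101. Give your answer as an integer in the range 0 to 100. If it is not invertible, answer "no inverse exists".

gcd(101, 82) by repeated division:
101 = 1*82 + 19
82 = 4*19 + 6
19 = 3*6 + 1
6 = 6*1 + 0
gcd = 1, so the inverse exists. Back-substitute:
1 = 19 − 3·6
1 = −3·82 + 13·19
1 = 13·101 − 16·82
Thus 82·(-16) ≡ 1 (mod 101); reducing, -16 mod 101 = 85.

85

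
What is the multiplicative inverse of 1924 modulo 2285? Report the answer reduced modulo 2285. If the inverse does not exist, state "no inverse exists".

gcd(2285, 1924) by repeated division:
2285 = 1×1924 + 361
1924 = 5×361 + 119
361 = 3×119 + 4
119 = 29×4 + 3
4 = 1×3 + 1
3 = 3×1 + 0
gcd = 1, so the inverse exists. Back-substitute:
1 = 4 − 3
1 = −119 + 30·4
1 = 30·361 − 91·119
1 = −91·1924 + 485·361
1 = 485·2285 − 576·1924
Thus 1924·(-576) ≡ 1 (mod 2285); reducing, -576 mod 2285 = 1709.

1709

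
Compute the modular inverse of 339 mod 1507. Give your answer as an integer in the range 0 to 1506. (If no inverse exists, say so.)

Extended Euclidean algorithm:
1507 = 4*339 + 151
339 = 2*151 + 37
151 = 4*37 + 3
37 = 12*3 + 1
3 = 3*1 + 0
Since gcd(339, 1507) = 1, back-substitute to write 1 as a combination:
1 = 37 − 12·3
1 = −12·151 + 49·37
1 = 49·339 − 110·151
1 = −110·1507 + 489·339
So 339·489 ≡ 1 (mod 1507).

489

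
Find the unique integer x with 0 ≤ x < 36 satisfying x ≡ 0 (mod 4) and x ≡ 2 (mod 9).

Write x = 0 + 4·k. Then 4·k ≡ 2 − 0 ≡ 2 (mod 9).
Need 4⁻¹ mod 9. Extended Euclid on (9, 4):
9 = 2×4 + 1
4 = 4×1 + 0
Back-substitute:
1 = 9 − 2·4
4⁻¹ ≡ 7 (mod 9), so k ≡ 7·2 ≡ 5 (mod 9).
x = 0 + 4·5 = 20.

20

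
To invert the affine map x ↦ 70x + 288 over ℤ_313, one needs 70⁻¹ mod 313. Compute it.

237

gcd(313, 70) by repeated division:
313 = 4·70 + 33
70 = 2·33 + 4
33 = 8·4 + 1
4 = 4·1 + 0
Since gcd(70, 313) = 1, back-substitute to write 1 as a combination:
1 = 33 − 8·4
1 = −8·70 + 17·33
1 = 17·313 − 76·70
Thus 70·(-76) ≡ 1 (mod 313); reducing, -76 mod 313 = 237.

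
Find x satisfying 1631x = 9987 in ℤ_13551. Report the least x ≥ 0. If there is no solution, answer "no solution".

First find gcd(1631, 13551):
13551 = 8×1631 + 503
1631 = 3×503 + 122
503 = 4×122 + 15
122 = 8×15 + 2
15 = 7×2 + 1
2 = 2×1 + 0
gcd = 1, so a unique solution mod 13551 exists.
Back-substitute for the Bézout coefficients:
1 = 15 − 7·2
1 = −7·122 + 57·15
1 = 57·503 − 235·122
1 = −235·1631 + 762·503
1 = 762·13551 − 6331·1631
So 1631·(-6331) ≡ 1 (mod 13551), giving 1631⁻¹ ≡ 7220.
x ≡ 1631⁻¹·9987 ≡ 7220·9987 ≡ 1269 (mod 13551).

1269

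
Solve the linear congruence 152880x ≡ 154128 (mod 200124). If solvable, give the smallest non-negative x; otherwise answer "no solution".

9803

First find gcd(152880, 200124):
200124 = 1·152880 + 47244
152880 = 3·47244 + 11148
47244 = 4·11148 + 2652
11148 = 4·2652 + 540
2652 = 4·540 + 492
540 = 1·492 + 48
492 = 10·48 + 12
48 = 4·12 + 0
gcd = 12 and 12 | 154128, so solutions exist. Divide through by 12: 12740x ≡ 12844 (mod 16677).
Now find 12740⁻¹ mod 16677:
16677 = 1×12740 + 3937
12740 = 3×3937 + 929
3937 = 4×929 + 221
929 = 4×221 + 45
221 = 4×45 + 41
45 = 1×41 + 4
41 = 10×4 + 1
4 = 4×1 + 0
Back-substitute:
1 = 41 − 10·4
1 = −10·45 + 11·41
1 = 11·221 − 54·45
1 = −54·929 + 227·221
1 = 227·3937 − 962·929
1 = −962·12740 + 3113·3937
1 = 3113·16677 − 4075·12740
So 12740·(-4075) ≡ 1 (mod 16677), i.e. 12740⁻¹ ≡ 12602.
Then x ≡ 12602·12844 ≡ 9803 (mod 16677); the smallest non-negative solution is x = 9803.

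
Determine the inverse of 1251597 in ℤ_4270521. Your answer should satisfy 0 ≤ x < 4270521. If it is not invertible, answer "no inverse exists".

Euclidean algorithm on 4270521, 1251597:
4270521 = 3·1251597 + 515730
1251597 = 2·515730 + 220137
515730 = 2·220137 + 75456
220137 = 2·75456 + 69225
75456 = 1·69225 + 6231
69225 = 11·6231 + 684
6231 = 9·684 + 75
684 = 9·75 + 9
75 = 8·9 + 3
9 = 3·3 + 0
Since gcd = 3 > 1, 1251597 is not a unit mod 4270521.

no inverse exists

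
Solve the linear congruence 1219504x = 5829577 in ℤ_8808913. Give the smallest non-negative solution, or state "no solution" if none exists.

3152444

First find gcd(1219504, 8808913):
8808913 = 7×1219504 + 272385
1219504 = 4×272385 + 129964
272385 = 2×129964 + 12457
129964 = 10×12457 + 5394
12457 = 2×5394 + 1669
5394 = 3×1669 + 387
1669 = 4×387 + 121
387 = 3×121 + 24
121 = 5×24 + 1
24 = 24×1 + 0
gcd = 1, so a unique solution mod 8808913 exists.
Back-substitute for the Bézout coefficients:
1 = 121 − 5·24
1 = −5·387 + 16·121
1 = 16·1669 − 69·387
1 = −69·5394 + 223·1669
1 = 223·12457 − 515·5394
1 = −515·129964 + 5373·12457
1 = 5373·272385 − 11261·129964
1 = −11261·1219504 + 50417·272385
1 = 50417·8808913 − 364180·1219504
So 1219504·(-364180) ≡ 1 (mod 8808913), giving 1219504⁻¹ ≡ 8444733.
x ≡ 1219504⁻¹·5829577 ≡ 8444733·5829577 ≡ 3152444 (mod 8808913).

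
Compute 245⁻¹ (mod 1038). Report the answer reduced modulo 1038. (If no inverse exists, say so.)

161

gcd(1038, 245) by repeated division:
1038 = 4×245 + 58
245 = 4×58 + 13
58 = 4×13 + 6
13 = 2×6 + 1
6 = 6×1 + 0
gcd = 1, so the inverse exists. Back-substitute:
1 = 13 − 2·6
1 = −2·58 + 9·13
1 = 9·245 − 38·58
1 = −38·1038 + 161·245
So 245·161 ≡ 1 (mod 1038).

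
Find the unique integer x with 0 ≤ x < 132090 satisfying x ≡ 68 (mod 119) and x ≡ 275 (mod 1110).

14705

Write x = 68 + 119·k. Then 119·k ≡ 275 − 68 ≡ 207 (mod 1110).
Need 119⁻¹ mod 1110. Extended Euclid on (1110, 119):
1110 = 9*119 + 39
119 = 3*39 + 2
39 = 19*2 + 1
2 = 2*1 + 0
Back-substitute:
1 = 39 − 19·2
1 = −19·119 + 58·39
1 = 58·1110 − 541·119
119⁻¹ ≡ 569 (mod 1110), so k ≡ 569·207 ≡ 123 (mod 1110).
x = 68 + 119·123 = 14705.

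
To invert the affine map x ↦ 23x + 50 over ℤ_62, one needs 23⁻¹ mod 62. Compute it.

27

Extended Euclidean algorithm:
62 = 2*23 + 16
23 = 1*16 + 7
16 = 2*7 + 2
7 = 3*2 + 1
2 = 2*1 + 0
The gcd is 1. Working backward:
1 = 7 − 3·2
1 = −3·16 + 7·7
1 = 7·23 − 10·16
1 = −10·62 + 27·23
So 23·27 ≡ 1 (mod 62).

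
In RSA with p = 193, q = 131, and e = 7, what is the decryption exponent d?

14263

φ(n) = (p−1)(q−1) = 192·130 = 24960.
Need d with 7·d ≡ 1 (mod 24960). Apply the extended Euclidean algorithm:
24960 = 3565*7 + 5
7 = 1*5 + 2
5 = 2*2 + 1
2 = 2*1 + 0
Back-substitute:
1 = 5 − 2·2
1 = −2·7 + 3·5
1 = 3·24960 − 10697·7
So 7·(-10697) ≡ 1 (mod 24960), hence d ≡ -10697 ≡ 14263 (mod 24960).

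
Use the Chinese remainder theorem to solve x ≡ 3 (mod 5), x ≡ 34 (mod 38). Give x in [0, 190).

148

Write x = 3 + 5·k. Then 5·k ≡ 34 − 3 ≡ 31 (mod 38).
Need 5⁻¹ mod 38. Extended Euclid on (38, 5):
38 = 7*5 + 3
5 = 1*3 + 2
3 = 1*2 + 1
2 = 2*1 + 0
Back-substitute:
1 = 3 − 2
1 = −5 + 2·3
1 = 2·38 − 15·5
5⁻¹ ≡ 23 (mod 38), so k ≡ 23·31 ≡ 29 (mod 38).
x = 3 + 5·29 = 148.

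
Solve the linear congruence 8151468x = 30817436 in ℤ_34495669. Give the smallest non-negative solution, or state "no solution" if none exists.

2368545

First find gcd(8151468, 34495669):
34495669 = 4*8151468 + 1889797
8151468 = 4*1889797 + 592280
1889797 = 3*592280 + 112957
592280 = 5*112957 + 27495
112957 = 4*27495 + 2977
27495 = 9*2977 + 702
2977 = 4*702 + 169
702 = 4*169 + 26
169 = 6*26 + 13
26 = 2*13 + 0
gcd = 13 and 13 | 30817436, so solutions exist. Divide through by 13: 627036x ≡ 2370572 (mod 2653513).
Now find 627036⁻¹ mod 2653513:
2653513 = 4×627036 + 145369
627036 = 4×145369 + 45560
145369 = 3×45560 + 8689
45560 = 5×8689 + 2115
8689 = 4×2115 + 229
2115 = 9×229 + 54
229 = 4×54 + 13
54 = 4×13 + 2
13 = 6×2 + 1
2 = 2×1 + 0
Back-substitute:
1 = 13 − 6·2
1 = −6·54 + 25·13
1 = 25·229 − 106·54
1 = −106·2115 + 979·229
1 = 979·8689 − 4022·2115
1 = −4022·45560 + 21089·8689
1 = 21089·145369 − 67289·45560
1 = −67289·627036 + 290245·145369
1 = 290245·2653513 − 1228269·627036
So 627036·(-1228269) ≡ 1 (mod 2653513), i.e. 627036⁻¹ ≡ 1425244.
Then x ≡ 1425244·2370572 ≡ 2368545 (mod 2653513); the smallest non-negative solution is x = 2368545.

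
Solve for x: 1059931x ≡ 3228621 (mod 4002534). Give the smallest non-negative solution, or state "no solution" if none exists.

First find gcd(1059931, 4002534):
4002534 = 3·1059931 + 822741
1059931 = 1·822741 + 237190
822741 = 3·237190 + 111171
237190 = 2·111171 + 14848
111171 = 7·14848 + 7235
14848 = 2·7235 + 378
7235 = 19·378 + 53
378 = 7·53 + 7
53 = 7·7 + 4
7 = 1·4 + 3
4 = 1·3 + 1
3 = 3·1 + 0
gcd = 1, so a unique solution mod 4002534 exists.
Back-substitute for the Bézout coefficients:
1 = 4 − 3
1 = −7 + 2·4
1 = 2·53 − 15·7
1 = −15·378 + 107·53
1 = 107·7235 − 2048·378
1 = −2048·14848 + 4203·7235
1 = 4203·111171 − 31469·14848
1 = −31469·237190 + 67141·111171
1 = 67141·822741 − 232892·237190
1 = −232892·1059931 + 300033·822741
1 = 300033·4002534 − 1132991·1059931
So 1059931·(-1132991) ≡ 1 (mod 4002534), giving 1059931⁻¹ ≡ 2869543.
x ≡ 1059931⁻¹·3228621 ≡ 2869543·3228621 ≡ 1340403 (mod 4002534).

1340403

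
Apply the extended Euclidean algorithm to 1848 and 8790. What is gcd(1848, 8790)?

6

Repeated division:
8790 = 4·1848 + 1398
1848 = 1·1398 + 450
1398 = 3·450 + 48
450 = 9·48 + 18
48 = 2·18 + 12
18 = 1·12 + 6
12 = 2·6 + 0
gcd(1848, 8790) = 6.
Working backward:
6 = 18 − 12
6 = −48 + 3·18
6 = 3·450 − 28·48
6 = −28·1398 + 87·450
6 = 87·1848 − 115·1398
6 = −115·8790 + 547·1848
So 6 = (-115)·8790 + (547)·1848.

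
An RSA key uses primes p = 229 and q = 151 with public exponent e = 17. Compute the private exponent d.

φ(n) = (p−1)(q−1) = 228·150 = 34200.
Need d with 17·d ≡ 1 (mod 34200). Apply the extended Euclidean algorithm:
34200 = 2011*17 + 13
17 = 1*13 + 4
13 = 3*4 + 1
4 = 4*1 + 0
Back-substitute:
1 = 13 − 3·4
1 = −3·17 + 4·13
1 = 4·34200 − 8047·17
So 17·(-8047) ≡ 1 (mod 34200), hence d ≡ -8047 ≡ 26153 (mod 34200).

26153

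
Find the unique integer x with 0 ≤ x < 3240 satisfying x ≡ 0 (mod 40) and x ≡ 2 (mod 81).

Write x = 0 + 40·k. Then 40·k ≡ 2 − 0 ≡ 2 (mod 81).
Need 40⁻¹ mod 81. Extended Euclid on (81, 40):
81 = 2×40 + 1
40 = 40×1 + 0
Back-substitute:
1 = 81 − 2·40
40⁻¹ ≡ 79 (mod 81), so k ≡ 79·2 ≡ 77 (mod 81).
x = 0 + 40·77 = 3080.

3080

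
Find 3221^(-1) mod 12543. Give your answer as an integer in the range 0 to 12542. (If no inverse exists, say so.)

gcd(12543, 3221) by repeated division:
12543 = 3·3221 + 2880
3221 = 1·2880 + 341
2880 = 8·341 + 152
341 = 2·152 + 37
152 = 4·37 + 4
37 = 9·4 + 1
4 = 4·1 + 0
The gcd is 1. Working backward:
1 = 37 − 9·4
1 = −9·152 + 37·37
1 = 37·341 − 83·152
1 = −83·2880 + 701·341
1 = 701·3221 − 784·2880
1 = −784·12543 + 3053·3221
So 3221·3053 ≡ 1 (mod 12543).

3053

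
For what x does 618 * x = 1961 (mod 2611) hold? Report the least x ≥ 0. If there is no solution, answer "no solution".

2517

First find gcd(618, 2611):
2611 = 4×618 + 139
618 = 4×139 + 62
139 = 2×62 + 15
62 = 4×15 + 2
15 = 7×2 + 1
2 = 2×1 + 0
gcd = 1, so a unique solution mod 2611 exists.
Back-substitute for the Bézout coefficients:
1 = 15 − 7·2
1 = −7·62 + 29·15
1 = 29·139 − 65·62
1 = −65·618 + 289·139
1 = 289·2611 − 1221·618
So 618·(-1221) ≡ 1 (mod 2611), giving 618⁻¹ ≡ 1390.
x ≡ 618⁻¹·1961 ≡ 1390·1961 ≡ 2517 (mod 2611).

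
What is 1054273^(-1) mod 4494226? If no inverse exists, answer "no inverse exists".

Compute gcd(1054273, 4494226):
4494226 = 4*1054273 + 277134
1054273 = 3*277134 + 222871
277134 = 1*222871 + 54263
222871 = 4*54263 + 5819
54263 = 9*5819 + 1892
5819 = 3*1892 + 143
1892 = 13*143 + 33
143 = 4*33 + 11
33 = 3*11 + 0
Since gcd = 11 > 1, 1054273 is not a unit mod 4494226.

no inverse exists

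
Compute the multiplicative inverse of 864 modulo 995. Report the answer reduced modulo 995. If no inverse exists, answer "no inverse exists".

319

Run Euclid on (995, 864):
995 = 1·864 + 131
864 = 6·131 + 78
131 = 1·78 + 53
78 = 1·53 + 25
53 = 2·25 + 3
25 = 8·3 + 1
3 = 3·1 + 0
Since gcd(864, 995) = 1, back-substitute to write 1 as a combination:
1 = 25 − 8·3
1 = −8·53 + 17·25
1 = 17·78 − 25·53
1 = −25·131 + 42·78
1 = 42·864 − 277·131
1 = −277·995 + 319·864
So 864·319 ≡ 1 (mod 995).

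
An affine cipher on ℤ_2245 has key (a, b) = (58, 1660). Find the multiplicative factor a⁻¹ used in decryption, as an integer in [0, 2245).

gcd(2245, 58) by repeated division:
2245 = 38×58 + 41
58 = 1×41 + 17
41 = 2×17 + 7
17 = 2×7 + 3
7 = 2×3 + 1
3 = 3×1 + 0
gcd = 1, so the inverse exists. Back-substitute:
1 = 7 − 2·3
1 = −2·17 + 5·7
1 = 5·41 − 12·17
1 = −12·58 + 17·41
1 = 17·2245 − 658·58
So 58·(-658) ≡ 1 (mod 2245), and -658 ≡ 1587 (mod 2245).

1587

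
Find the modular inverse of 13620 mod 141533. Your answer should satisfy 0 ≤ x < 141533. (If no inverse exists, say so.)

32245

Run Euclid on (141533, 13620):
141533 = 10*13620 + 5333
13620 = 2*5333 + 2954
5333 = 1*2954 + 2379
2954 = 1*2379 + 575
2379 = 4*575 + 79
575 = 7*79 + 22
79 = 3*22 + 13
22 = 1*13 + 9
13 = 1*9 + 4
9 = 2*4 + 1
4 = 4*1 + 0
Since gcd(13620, 141533) = 1, back-substitute to write 1 as a combination:
1 = 9 − 2·4
1 = −2·13 + 3·9
1 = 3·22 − 5·13
1 = −5·79 + 18·22
1 = 18·575 − 131·79
1 = −131·2379 + 542·575
1 = 542·2954 − 673·2379
1 = −673·5333 + 1215·2954
1 = 1215·13620 − 3103·5333
1 = −3103·141533 + 32245·13620
So 13620·32245 ≡ 1 (mod 141533).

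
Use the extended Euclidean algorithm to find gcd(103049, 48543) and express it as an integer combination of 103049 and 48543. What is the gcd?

Apply Euclid's algorithm to 103049 and 48543:
103049 = 2×48543 + 5963
48543 = 8×5963 + 839
5963 = 7×839 + 90
839 = 9×90 + 29
90 = 3×29 + 3
29 = 9×3 + 2
3 = 1×2 + 1
2 = 2×1 + 0
gcd(103049, 48543) = 1.
Working backward:
1 = 3 − 2
1 = −29 + 10·3
1 = 10·90 − 31·29
1 = −31·839 + 289·90
1 = 289·5963 − 2054·839
1 = −2054·48543 + 16721·5963
1 = 16721·103049 − 35496·48543
So 1 = (16721)·103049 + (-35496)·48543.

1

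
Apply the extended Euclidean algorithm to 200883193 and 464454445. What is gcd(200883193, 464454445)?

7

Euclidean algorithm:
464454445 = 2·200883193 + 62688059
200883193 = 3·62688059 + 12819016
62688059 = 4·12819016 + 11411995
12819016 = 1·11411995 + 1407021
11411995 = 8·1407021 + 155827
1407021 = 9·155827 + 4578
155827 = 34·4578 + 175
4578 = 26·175 + 28
175 = 6·28 + 7
28 = 4·7 + 0
gcd(200883193, 464454445) = 7.
Back-substituting:
7 = 175 − 6·28
7 = −6·4578 + 157·175
7 = 157·155827 − 5344·4578
7 = −5344·1407021 + 48253·155827
7 = 48253·11411995 − 391368·1407021
7 = −391368·12819016 + 439621·11411995
7 = 439621·62688059 − 2149852·12819016
7 = −2149852·200883193 + 6889177·62688059
7 = 6889177·464454445 − 15928206·200883193
So 7 = (6889177)·464454445 + (-15928206)·200883193.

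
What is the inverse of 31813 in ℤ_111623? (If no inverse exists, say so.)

90304

gcd(111623, 31813) by repeated division:
111623 = 3*31813 + 16184
31813 = 1*16184 + 15629
16184 = 1*15629 + 555
15629 = 28*555 + 89
555 = 6*89 + 21
89 = 4*21 + 5
21 = 4*5 + 1
5 = 5*1 + 0
gcd = 1, so the inverse exists. Back-substitute:
1 = 21 − 4·5
1 = −4·89 + 17·21
1 = 17·555 − 106·89
1 = −106·15629 + 2985·555
1 = 2985·16184 − 3091·15629
1 = −3091·31813 + 6076·16184
1 = 6076·111623 − 21319·31813
So 31813·(-21319) ≡ 1 (mod 111623), and -21319 ≡ 90304 (mod 111623).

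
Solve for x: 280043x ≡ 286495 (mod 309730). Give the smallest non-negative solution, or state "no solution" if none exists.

185555

First find gcd(280043, 309730):
309730 = 1*280043 + 29687
280043 = 9*29687 + 12860
29687 = 2*12860 + 3967
12860 = 3*3967 + 959
3967 = 4*959 + 131
959 = 7*131 + 42
131 = 3*42 + 5
42 = 8*5 + 2
5 = 2*2 + 1
2 = 2*1 + 0
gcd = 1, so a unique solution mod 309730 exists.
Back-substitute for the Bézout coefficients:
1 = 5 − 2·2
1 = −2·42 + 17·5
1 = 17·131 − 53·42
1 = −53·959 + 388·131
1 = 388·3967 − 1605·959
1 = −1605·12860 + 5203·3967
1 = 5203·29687 − 12011·12860
1 = −12011·280043 + 113302·29687
1 = 113302·309730 − 125313·280043
So 280043·(-125313) ≡ 1 (mod 309730), giving 280043⁻¹ ≡ 184417.
x ≡ 280043⁻¹·286495 ≡ 184417·286495 ≡ 185555 (mod 309730).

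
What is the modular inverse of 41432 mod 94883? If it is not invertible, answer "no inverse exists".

gcd(94883, 41432) by repeated division:
94883 = 2×41432 + 12019
41432 = 3×12019 + 5375
12019 = 2×5375 + 1269
5375 = 4×1269 + 299
1269 = 4×299 + 73
299 = 4×73 + 7
73 = 10×7 + 3
7 = 2×3 + 1
3 = 3×1 + 0
The gcd is 1. Working backward:
1 = 7 − 2·3
1 = −2·73 + 21·7
1 = 21·299 − 86·73
1 = −86·1269 + 365·299
1 = 365·5375 − 1546·1269
1 = −1546·12019 + 3457·5375
1 = 3457·41432 − 11917·12019
1 = −11917·94883 + 27291·41432
So 41432·27291 ≡ 1 (mod 94883).

27291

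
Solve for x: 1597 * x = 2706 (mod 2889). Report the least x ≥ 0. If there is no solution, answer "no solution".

2310

First find gcd(1597, 2889):
2889 = 1·1597 + 1292
1597 = 1·1292 + 305
1292 = 4·305 + 72
305 = 4·72 + 17
72 = 4·17 + 4
17 = 4·4 + 1
4 = 4·1 + 0
gcd = 1, so a unique solution mod 2889 exists.
Back-substitute for the Bézout coefficients:
1 = 17 − 4·4
1 = −4·72 + 17·17
1 = 17·305 − 72·72
1 = −72·1292 + 305·305
1 = 305·1597 − 377·1292
1 = −377·2889 + 682·1597
So 1597·(682) ≡ 1 (mod 2889), giving 1597⁻¹ ≡ 682.
x ≡ 1597⁻¹·2706 ≡ 682·2706 ≡ 2310 (mod 2889).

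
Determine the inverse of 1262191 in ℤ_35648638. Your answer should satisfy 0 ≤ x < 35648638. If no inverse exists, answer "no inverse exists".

10761181

gcd(35648638, 1262191) by repeated division:
35648638 = 28*1262191 + 307290
1262191 = 4*307290 + 33031
307290 = 9*33031 + 10011
33031 = 3*10011 + 2998
10011 = 3*2998 + 1017
2998 = 2*1017 + 964
1017 = 1*964 + 53
964 = 18*53 + 10
53 = 5*10 + 3
10 = 3*3 + 1
3 = 3*1 + 0
Since gcd(1262191, 35648638) = 1, back-substitute to write 1 as a combination:
1 = 10 − 3·3
1 = −3·53 + 16·10
1 = 16·964 − 291·53
1 = −291·1017 + 307·964
1 = 307·2998 − 905·1017
1 = −905·10011 + 3022·2998
1 = 3022·33031 − 9971·10011
1 = −9971·307290 + 92761·33031
1 = 92761·1262191 − 381015·307290
1 = −381015·35648638 + 10761181·1262191
So 1262191·10761181 ≡ 1 (mod 35648638).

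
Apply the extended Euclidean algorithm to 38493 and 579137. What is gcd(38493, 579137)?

13

Repeated division:
579137 = 15·38493 + 1742
38493 = 22·1742 + 169
1742 = 10·169 + 52
169 = 3·52 + 13
52 = 4·13 + 0
gcd(38493, 579137) = 13.
Express as a combination:
13 = 169 − 3·52
13 = −3·1742 + 31·169
13 = 31·38493 − 685·1742
13 = −685·579137 + 10306·38493
So 13 = (-685)·579137 + (10306)·38493.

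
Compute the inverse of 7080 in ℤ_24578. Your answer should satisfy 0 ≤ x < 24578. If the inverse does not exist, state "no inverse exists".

no inverse exists

Compute gcd(7080, 24578):
24578 = 3*7080 + 3338
7080 = 2*3338 + 404
3338 = 8*404 + 106
404 = 3*106 + 86
106 = 1*86 + 20
86 = 4*20 + 6
20 = 3*6 + 2
6 = 3*2 + 0
gcd(7080, 24578) = 2 ≠ 1, so 7080 has no multiplicative inverse modulo 24578.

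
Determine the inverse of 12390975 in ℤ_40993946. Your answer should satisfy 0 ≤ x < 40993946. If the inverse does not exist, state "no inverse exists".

Apply the Euclidean algorithm to 40993946 and 12390975:
40993946 = 3·12390975 + 3821021
12390975 = 3·3821021 + 927912
3821021 = 4·927912 + 109373
927912 = 8·109373 + 52928
109373 = 2·52928 + 3517
52928 = 15·3517 + 173
3517 = 20·173 + 57
173 = 3·57 + 2
57 = 28·2 + 1
2 = 2·1 + 0
gcd = 1, so the inverse exists. Back-substitute:
1 = 57 − 28·2
1 = −28·173 + 85·57
1 = 85·3517 − 1728·173
1 = −1728·52928 + 26005·3517
1 = 26005·109373 − 53738·52928
1 = −53738·927912 + 455909·109373
1 = 455909·3821021 − 1877374·927912
1 = −1877374·12390975 + 6088031·3821021
1 = 6088031·40993946 − 20141467·12390975
So 12390975·(-20141467) ≡ 1 (mod 40993946), and -20141467 ≡ 20852479 (mod 40993946).

20852479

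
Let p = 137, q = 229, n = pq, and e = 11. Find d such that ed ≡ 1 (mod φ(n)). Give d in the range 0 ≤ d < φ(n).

2819

φ(n) = (p−1)(q−1) = 136·228 = 31008.
Need d with 11·d ≡ 1 (mod 31008). Apply the extended Euclidean algorithm:
31008 = 2818×11 + 10
11 = 1×10 + 1
10 = 10×1 + 0
Back-substitute:
1 = 11 − 10
1 = −31008 + 2819·11
So 11·2819 ≡ 1 (mod 31008), hence d = 2819.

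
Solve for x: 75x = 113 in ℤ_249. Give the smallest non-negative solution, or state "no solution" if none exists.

gcd(75, 249):
249 = 3×75 + 24
75 = 3×24 + 3
24 = 8×3 + 0
gcd = 3, but 3 ∤ 113, so the congruence has no solution.

no solution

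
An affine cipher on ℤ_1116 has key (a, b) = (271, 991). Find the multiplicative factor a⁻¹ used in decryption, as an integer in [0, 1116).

Run Euclid on (1116, 271):
1116 = 4·271 + 32
271 = 8·32 + 15
32 = 2·15 + 2
15 = 7·2 + 1
2 = 2·1 + 0
The gcd is 1. Working backward:
1 = 15 − 7·2
1 = −7·32 + 15·15
1 = 15·271 − 127·32
1 = −127·1116 + 523·271
So 271·523 ≡ 1 (mod 1116).

523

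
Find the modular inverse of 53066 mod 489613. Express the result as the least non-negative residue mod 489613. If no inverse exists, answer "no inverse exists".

Run Euclid on (489613, 53066):
489613 = 9·53066 + 12019
53066 = 4·12019 + 4990
12019 = 2·4990 + 2039
4990 = 2·2039 + 912
2039 = 2·912 + 215
912 = 4·215 + 52
215 = 4·52 + 7
52 = 7·7 + 3
7 = 2·3 + 1
3 = 3·1 + 0
gcd = 1, so the inverse exists. Back-substitute:
1 = 7 − 2·3
1 = −2·52 + 15·7
1 = 15·215 − 62·52
1 = −62·912 + 263·215
1 = 263·2039 − 588·912
1 = −588·4990 + 1439·2039
1 = 1439·12019 − 3466·4990
1 = −3466·53066 + 15303·12019
1 = 15303·489613 − 141193·53066
Hence 53066⁻¹ ≡ -141193 ≡ 348420 (mod 489613).

348420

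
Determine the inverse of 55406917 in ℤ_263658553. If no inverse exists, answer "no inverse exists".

Apply the Euclidean algorithm to 263658553 and 55406917:
263658553 = 4×55406917 + 42030885
55406917 = 1×42030885 + 13376032
42030885 = 3×13376032 + 1902789
13376032 = 7×1902789 + 56509
1902789 = 33×56509 + 37992
56509 = 1×37992 + 18517
37992 = 2×18517 + 958
18517 = 19×958 + 315
958 = 3×315 + 13
315 = 24×13 + 3
13 = 4×3 + 1
3 = 3×1 + 0
gcd = 1, so the inverse exists. Back-substitute:
1 = 13 − 4·3
1 = −4·315 + 97·13
1 = 97·958 − 295·315
1 = −295·18517 + 5702·958
1 = 5702·37992 − 11699·18517
1 = −11699·56509 + 17401·37992
1 = 17401·1902789 − 585932·56509
1 = −585932·13376032 + 4118925·1902789
1 = 4118925·42030885 − 12942707·13376032
1 = −12942707·55406917 + 17061632·42030885
1 = 17061632·263658553 − 81189235·55406917
Hence 55406917⁻¹ ≡ -81189235 ≡ 182469318 (mod 263658553).

182469318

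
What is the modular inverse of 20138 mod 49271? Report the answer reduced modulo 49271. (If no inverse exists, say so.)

Extended Euclidean algorithm:
49271 = 2×20138 + 8995
20138 = 2×8995 + 2148
8995 = 4×2148 + 403
2148 = 5×403 + 133
403 = 3×133 + 4
133 = 33×4 + 1
4 = 4×1 + 0
Since gcd(20138, 49271) = 1, back-substitute to write 1 as a combination:
1 = 133 − 33·4
1 = −33·403 + 100·133
1 = 100·2148 − 533·403
1 = −533·8995 + 2232·2148
1 = 2232·20138 − 4997·8995
1 = −4997·49271 + 12226·20138
So 20138·12226 ≡ 1 (mod 49271).

12226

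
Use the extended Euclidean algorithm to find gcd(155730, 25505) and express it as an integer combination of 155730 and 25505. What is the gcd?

Euclidean algorithm:
155730 = 6×25505 + 2700
25505 = 9×2700 + 1205
2700 = 2×1205 + 290
1205 = 4×290 + 45
290 = 6×45 + 20
45 = 2×20 + 5
20 = 4×5 + 0
gcd(155730, 25505) = 5.
Back-substituting:
5 = 45 − 2·20
5 = −2·290 + 13·45
5 = 13·1205 − 54·290
5 = −54·2700 + 121·1205
5 = 121·25505 − 1143·2700
5 = −1143·155730 + 6979·25505
So 5 = (-1143)·155730 + (6979)·25505.

5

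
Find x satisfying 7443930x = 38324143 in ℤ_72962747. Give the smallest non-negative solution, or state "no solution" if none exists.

First find gcd(7443930, 72962747):
72962747 = 9*7443930 + 5967377
7443930 = 1*5967377 + 1476553
5967377 = 4*1476553 + 61165
1476553 = 24*61165 + 8593
61165 = 7*8593 + 1014
8593 = 8*1014 + 481
1014 = 2*481 + 52
481 = 9*52 + 13
52 = 4*13 + 0
gcd = 13 and 13 | 38324143, so solutions exist. Divide through by 13: 572610x ≡ 2948011 (mod 5612519).
Now find 572610⁻¹ mod 5612519:
5612519 = 9×572610 + 459029
572610 = 1×459029 + 113581
459029 = 4×113581 + 4705
113581 = 24×4705 + 661
4705 = 7×661 + 78
661 = 8×78 + 37
78 = 2×37 + 4
37 = 9×4 + 1
4 = 4×1 + 0
Back-substitute:
1 = 37 − 9·4
1 = −9·78 + 19·37
1 = 19·661 − 161·78
1 = −161·4705 + 1146·661
1 = 1146·113581 − 27665·4705
1 = −27665·459029 + 111806·113581
1 = 111806·572610 − 139471·459029
1 = −139471·5612519 + 1367045·572610
So 572610⁻¹ ≡ 1367045 (mod 5612519).
Then x ≡ 1367045·2948011 ≡ 42064 (mod 5612519); the smallest non-negative solution is x = 42064.

42064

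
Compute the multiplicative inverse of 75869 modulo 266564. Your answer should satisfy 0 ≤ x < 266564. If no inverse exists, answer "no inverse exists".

Extended Euclidean algorithm:
266564 = 3·75869 + 38957
75869 = 1·38957 + 36912
38957 = 1·36912 + 2045
36912 = 18·2045 + 102
2045 = 20·102 + 5
102 = 20·5 + 2
5 = 2·2 + 1
2 = 2·1 + 0
The gcd is 1. Working backward:
1 = 5 − 2·2
1 = −2·102 + 41·5
1 = 41·2045 − 822·102
1 = −822·36912 + 14837·2045
1 = 14837·38957 − 15659·36912
1 = −15659·75869 + 30496·38957
1 = 30496·266564 − 107147·75869
Hence 75869⁻¹ ≡ -107147 ≡ 159417 (mod 266564).

159417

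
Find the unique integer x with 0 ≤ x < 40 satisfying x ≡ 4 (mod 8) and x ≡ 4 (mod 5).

4

Write x = 4 + 8·k. Then 8·k ≡ 4 − 4 ≡ 0 (mod 5).
Need 8⁻¹ mod 5. Extended Euclid on (5, 3):
5 = 1·3 + 2
3 = 1·2 + 1
2 = 2·1 + 0
Back-substitute:
1 = 3 − 2
1 = −5 + 2·3
8⁻¹ ≡ 2 (mod 5), so k ≡ 2·0 ≡ 0 (mod 5).
x = 4 + 8·0 = 4.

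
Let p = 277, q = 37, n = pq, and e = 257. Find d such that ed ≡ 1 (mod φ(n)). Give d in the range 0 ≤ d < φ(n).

2513

φ(n) = (p−1)(q−1) = 276·36 = 9936.
Need d with 257·d ≡ 1 (mod 9936). Apply the extended Euclidean algorithm:
9936 = 38*257 + 170
257 = 1*170 + 87
170 = 1*87 + 83
87 = 1*83 + 4
83 = 20*4 + 3
4 = 1*3 + 1
3 = 3*1 + 0
Back-substitute:
1 = 4 − 3
1 = −83 + 21·4
1 = 21·87 − 22·83
1 = −22·170 + 43·87
1 = 43·257 − 65·170
1 = −65·9936 + 2513·257
So 257·2513 ≡ 1 (mod 9936), hence d = 2513.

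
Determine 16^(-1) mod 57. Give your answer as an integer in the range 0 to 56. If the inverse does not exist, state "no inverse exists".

Extended Euclidean algorithm:
57 = 3·16 + 9
16 = 1·9 + 7
9 = 1·7 + 2
7 = 3·2 + 1
2 = 2·1 + 0
gcd = 1, so the inverse exists. Back-substitute:
1 = 7 − 3·2
1 = −3·9 + 4·7
1 = 4·16 − 7·9
1 = −7·57 + 25·16
So 16·25 ≡ 1 (mod 57).

25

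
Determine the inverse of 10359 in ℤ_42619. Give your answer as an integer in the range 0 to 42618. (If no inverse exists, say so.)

Apply the Euclidean algorithm to 42619 and 10359:
42619 = 4*10359 + 1183
10359 = 8*1183 + 895
1183 = 1*895 + 288
895 = 3*288 + 31
288 = 9*31 + 9
31 = 3*9 + 4
9 = 2*4 + 1
4 = 4*1 + 0
Since gcd(10359, 42619) = 1, back-substitute to write 1 as a combination:
1 = 9 − 2·4
1 = −2·31 + 7·9
1 = 7·288 − 65·31
1 = −65·895 + 202·288
1 = 202·1183 − 267·895
1 = −267·10359 + 2338·1183
1 = 2338·42619 − 9619·10359
Thus 10359·(-9619) ≡ 1 (mod 42619); reducing, -9619 mod 42619 = 33000.

33000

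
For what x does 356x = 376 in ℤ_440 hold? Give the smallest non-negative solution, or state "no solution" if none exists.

6

First find gcd(356, 440):
440 = 1×356 + 84
356 = 4×84 + 20
84 = 4×20 + 4
20 = 5×4 + 0
gcd = 4 and 4 | 376, so solutions exist. Divide through by 4: 89x ≡ 94 (mod 110).
Now find 89⁻¹ mod 110:
110 = 1×89 + 21
89 = 4×21 + 5
21 = 4×5 + 1
5 = 5×1 + 0
Back-substitute:
1 = 21 − 4·5
1 = −4·89 + 17·21
1 = 17·110 − 21·89
So 89·(-21) ≡ 1 (mod 110), i.e. 89⁻¹ ≡ 89.
Then x ≡ 89·94 ≡ 6 (mod 110); the smallest non-negative solution is x = 6.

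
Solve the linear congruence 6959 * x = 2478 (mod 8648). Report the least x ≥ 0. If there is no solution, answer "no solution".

First find gcd(6959, 8648):
8648 = 1*6959 + 1689
6959 = 4*1689 + 203
1689 = 8*203 + 65
203 = 3*65 + 8
65 = 8*8 + 1
8 = 8*1 + 0
gcd = 1, so a unique solution mod 8648 exists.
Back-substitute for the Bézout coefficients:
1 = 65 − 8·8
1 = −8·203 + 25·65
1 = 25·1689 − 208·203
1 = −208·6959 + 857·1689
1 = 857·8648 − 1065·6959
So 6959·(-1065) ≡ 1 (mod 8648), giving 6959⁻¹ ≡ 7583.
x ≡ 6959⁻¹·2478 ≡ 7583·2478 ≡ 7218 (mod 8648).

7218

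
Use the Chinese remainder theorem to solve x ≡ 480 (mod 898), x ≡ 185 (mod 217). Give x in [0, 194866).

154038

Write x = 480 + 898·k. Then 898·k ≡ 185 − 480 ≡ 139 (mod 217).
Need 898⁻¹ mod 217. Extended Euclid on (217, 30):
217 = 7·30 + 7
30 = 4·7 + 2
7 = 3·2 + 1
2 = 2·1 + 0
Back-substitute:
1 = 7 − 3·2
1 = −3·30 + 13·7
1 = 13·217 − 94·30
898⁻¹ ≡ 123 (mod 217), so k ≡ 123·139 ≡ 171 (mod 217).
x = 480 + 898·171 = 154038.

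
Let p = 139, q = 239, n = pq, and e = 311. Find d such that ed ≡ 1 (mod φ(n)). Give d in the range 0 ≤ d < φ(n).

φ(n) = (p−1)(q−1) = 138·238 = 32844.
Need d with 311·d ≡ 1 (mod 32844). Apply the extended Euclidean algorithm:
32844 = 105×311 + 189
311 = 1×189 + 122
189 = 1×122 + 67
122 = 1×67 + 55
67 = 1×55 + 12
55 = 4×12 + 7
12 = 1×7 + 5
7 = 1×5 + 2
5 = 2×2 + 1
2 = 2×1 + 0
Back-substitute:
1 = 5 − 2·2
1 = −2·7 + 3·5
1 = 3·12 − 5·7
1 = −5·55 + 23·12
1 = 23·67 − 28·55
1 = −28·122 + 51·67
1 = 51·189 − 79·122
1 = −79·311 + 130·189
1 = 130·32844 − 13729·311
So 311·(-13729) ≡ 1 (mod 32844), hence d ≡ -13729 ≡ 19115 (mod 32844).

19115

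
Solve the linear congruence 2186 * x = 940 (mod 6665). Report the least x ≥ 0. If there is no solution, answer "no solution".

3275

First find gcd(2186, 6665):
6665 = 3×2186 + 107
2186 = 20×107 + 46
107 = 2×46 + 15
46 = 3×15 + 1
15 = 15×1 + 0
gcd = 1, so a unique solution mod 6665 exists.
Back-substitute for the Bézout coefficients:
1 = 46 − 3·15
1 = −3·107 + 7·46
1 = 7·2186 − 143·107
1 = −143·6665 + 436·2186
So 2186·(436) ≡ 1 (mod 6665), giving 2186⁻¹ ≡ 436.
x ≡ 2186⁻¹·940 ≡ 436·940 ≡ 3275 (mod 6665).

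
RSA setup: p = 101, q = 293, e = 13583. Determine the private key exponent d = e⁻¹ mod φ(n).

φ(n) = (p−1)(q−1) = 100·292 = 29200.
Need d with 13583·d ≡ 1 (mod 29200). Apply the extended Euclidean algorithm:
29200 = 2×13583 + 2034
13583 = 6×2034 + 1379
2034 = 1×1379 + 655
1379 = 2×655 + 69
655 = 9×69 + 34
69 = 2×34 + 1
34 = 34×1 + 0
Back-substitute:
1 = 69 − 2·34
1 = −2·655 + 19·69
1 = 19·1379 − 40·655
1 = −40·2034 + 59·1379
1 = 59·13583 − 394·2034
1 = −394·29200 + 847·13583
So 13583·847 ≡ 1 (mod 29200), hence d = 847.

847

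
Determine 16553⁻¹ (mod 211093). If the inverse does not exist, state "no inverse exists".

Run Euclid on (211093, 16553):
211093 = 12*16553 + 12457
16553 = 1*12457 + 4096
12457 = 3*4096 + 169
4096 = 24*169 + 40
169 = 4*40 + 9
40 = 4*9 + 4
9 = 2*4 + 1
4 = 4*1 + 0
The gcd is 1. Working backward:
1 = 9 − 2·4
1 = −2·40 + 9·9
1 = 9·169 − 38·40
1 = −38·4096 + 921·169
1 = 921·12457 − 2801·4096
1 = −2801·16553 + 3722·12457
1 = 3722·211093 − 47465·16553
Thus 16553·(-47465) ≡ 1 (mod 211093); reducing, -47465 mod 211093 = 163628.

163628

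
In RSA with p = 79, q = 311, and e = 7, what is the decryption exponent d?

φ(n) = (p−1)(q−1) = 78·310 = 24180.
Need d with 7·d ≡ 1 (mod 24180). Apply the extended Euclidean algorithm:
24180 = 3454*7 + 2
7 = 3*2 + 1
2 = 2*1 + 0
Back-substitute:
1 = 7 − 3·2
1 = −3·24180 + 10363·7
So 7·10363 ≡ 1 (mod 24180), hence d = 10363.

10363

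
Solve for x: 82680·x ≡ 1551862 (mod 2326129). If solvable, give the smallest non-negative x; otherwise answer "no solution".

141871

First find gcd(82680, 2326129):
2326129 = 28×82680 + 11089
82680 = 7×11089 + 5057
11089 = 2×5057 + 975
5057 = 5×975 + 182
975 = 5×182 + 65
182 = 2×65 + 52
65 = 1×52 + 13
52 = 4×13 + 0
gcd = 13 and 13 | 1551862, so solutions exist. Divide through by 13: 6360x ≡ 119374 (mod 178933).
Now find 6360⁻¹ mod 178933:
178933 = 28·6360 + 853
6360 = 7·853 + 389
853 = 2·389 + 75
389 = 5·75 + 14
75 = 5·14 + 5
14 = 2·5 + 4
5 = 1·4 + 1
4 = 4·1 + 0
Back-substitute:
1 = 5 − 4
1 = −14 + 3·5
1 = 3·75 − 16·14
1 = −16·389 + 83·75
1 = 83·853 − 182·389
1 = −182·6360 + 1357·853
1 = 1357·178933 − 38178·6360
So 6360·(-38178) ≡ 1 (mod 178933), i.e. 6360⁻¹ ≡ 140755.
Then x ≡ 140755·119374 ≡ 141871 (mod 178933); the smallest non-negative solution is x = 141871.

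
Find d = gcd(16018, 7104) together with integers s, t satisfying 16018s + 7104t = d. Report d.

2

Euclidean algorithm:
16018 = 2·7104 + 1810
7104 = 3·1810 + 1674
1810 = 1·1674 + 136
1674 = 12·136 + 42
136 = 3·42 + 10
42 = 4·10 + 2
10 = 5·2 + 0
gcd(16018, 7104) = 2.
Back-substituting:
2 = 42 − 4·10
2 = −4·136 + 13·42
2 = 13·1674 − 160·136
2 = −160·1810 + 173·1674
2 = 173·7104 − 679·1810
2 = −679·16018 + 1531·7104
So 2 = (-679)·16018 + (1531)·7104.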